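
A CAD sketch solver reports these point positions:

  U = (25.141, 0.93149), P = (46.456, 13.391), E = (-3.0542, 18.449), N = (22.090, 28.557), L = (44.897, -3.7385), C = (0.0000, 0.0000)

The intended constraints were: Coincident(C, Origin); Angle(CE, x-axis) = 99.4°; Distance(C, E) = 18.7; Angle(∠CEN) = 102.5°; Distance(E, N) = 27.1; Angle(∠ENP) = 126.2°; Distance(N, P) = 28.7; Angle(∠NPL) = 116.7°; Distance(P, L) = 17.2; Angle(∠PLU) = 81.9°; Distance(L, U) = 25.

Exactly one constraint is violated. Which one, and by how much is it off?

Distance(L, U) = 25 — off by 4.70.

C = (0.00, 0.00) ✓; CE at 99.40° ✓; |CE| = 18.70 ✓; ∠CEN = 102.5° ✓; |EN| = 27.10 ✓; ∠ENP = 126.2° ✓; |NP| = 28.70 ✓; ∠NPL = 116.7° ✓; |PL| = 17.20 ✓; ∠PLU = 81.90° ✓; |LU| = 20.30 ✗.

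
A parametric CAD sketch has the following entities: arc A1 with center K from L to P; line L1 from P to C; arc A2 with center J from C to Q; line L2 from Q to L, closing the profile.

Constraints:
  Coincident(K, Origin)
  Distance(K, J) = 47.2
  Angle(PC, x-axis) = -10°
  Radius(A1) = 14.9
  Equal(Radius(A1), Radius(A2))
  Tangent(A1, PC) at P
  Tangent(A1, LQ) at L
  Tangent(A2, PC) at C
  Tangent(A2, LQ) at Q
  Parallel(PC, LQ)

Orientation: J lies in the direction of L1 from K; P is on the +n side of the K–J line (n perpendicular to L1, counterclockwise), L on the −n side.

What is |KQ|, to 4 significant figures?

49.50

Tangency of A1 to both parallel lines with radius 14.9 puts P and L at K ± 14.9·n: P = (2.587, 14.67), L = (-2.587, -14.67). Equal radii place C and Q the same way about J: C = J + 14.9·n = (49.07, 6.477), Q = J − 14.9·n = (43.90, -22.87). Then |KQ| = |Q − K| = 49.50.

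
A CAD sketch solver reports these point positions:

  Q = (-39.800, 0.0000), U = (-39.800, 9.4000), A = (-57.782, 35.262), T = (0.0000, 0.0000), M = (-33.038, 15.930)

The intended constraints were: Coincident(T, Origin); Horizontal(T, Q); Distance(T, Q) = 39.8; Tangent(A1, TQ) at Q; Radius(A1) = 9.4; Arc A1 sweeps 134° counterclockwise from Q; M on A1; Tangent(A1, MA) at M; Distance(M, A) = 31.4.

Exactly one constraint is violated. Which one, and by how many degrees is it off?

Tangent(A1, MA) at M — off by 8.00°.

T = (0.00, 0.00) ✓; T.y = 0.00, Q.y = 0.00 ✓; |TQ| = 39.80 ✓; ∠(UQ, QT) = 90.00° ✓; |UQ| = 9.400 ✓; bearing(U→M) − bearing(U→Q) = 134.0° ✓; |UM| = 9.400 ✓; ∠(UM, MA) = 82.00° ✗; |MA| = 31.40 ✓.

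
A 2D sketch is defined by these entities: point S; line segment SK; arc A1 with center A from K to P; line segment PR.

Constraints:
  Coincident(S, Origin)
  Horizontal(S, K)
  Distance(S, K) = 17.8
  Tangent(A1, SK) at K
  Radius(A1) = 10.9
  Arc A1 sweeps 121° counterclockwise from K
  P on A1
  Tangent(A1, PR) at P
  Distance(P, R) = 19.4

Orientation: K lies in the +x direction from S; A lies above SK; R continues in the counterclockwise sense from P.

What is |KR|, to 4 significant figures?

33.15

S is at the origin; SK is horizontal with |SK| = 17.8 and K on the +x side, so K = (17.80, 0.000). Since A1 is tangent to SK there, AK ⟂ SK, so A = K + (0, 10.9) = (17.80, 10.90). On A1, K sits at bearing -90° from A; a 121° counterclockwise sweep puts P at bearing 31°, so P = A + 10.9·(cos 31°, sin 31°) = (27.14, 16.51). A1 meets PR tangentially, so AP is at right angles to PR, so PR runs along (−sin 31°, cos 31°); with |PR| = 19.4, R = (17.15, 33.14). Then |KR| = |R − K| = 33.15.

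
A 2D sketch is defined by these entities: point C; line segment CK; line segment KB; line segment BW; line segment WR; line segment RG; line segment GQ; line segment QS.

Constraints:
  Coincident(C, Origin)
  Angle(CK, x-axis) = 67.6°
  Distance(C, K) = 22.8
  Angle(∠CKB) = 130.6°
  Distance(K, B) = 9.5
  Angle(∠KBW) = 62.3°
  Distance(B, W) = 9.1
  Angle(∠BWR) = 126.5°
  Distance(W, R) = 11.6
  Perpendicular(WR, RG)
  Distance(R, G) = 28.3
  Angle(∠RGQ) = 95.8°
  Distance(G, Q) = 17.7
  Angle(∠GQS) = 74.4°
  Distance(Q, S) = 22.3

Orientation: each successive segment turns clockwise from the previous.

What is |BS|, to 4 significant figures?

3.297

C is at the origin; CK runs at 67.6° with length 22.8, so K = (8.688, 21.08). ∠CKB = 130.6° gives KB at 18.20° from the x-axis; with |KB| = 9.5, B = (17.71, 24.05). ∠KBW = 62.3° gives BW at -99.50° from the x-axis; with |BW| = 9.1, W = (16.21, 15.07). ∠BWR = 126.5° gives WR at -153.0° from the x-axis; with |WR| = 11.6, R = (5.876, 9.805). WR ⟂ RG, so RG runs at 117.0°; with |RG| = 28.3, G = (-6.972, 35.02). ∠RGQ = 95.8° gives GQ at 32.80° from the x-axis; with |GQ| = 17.7, Q = (7.906, 44.61). ∠GQS = 74.4° gives QS at -72.80° from the x-axis; with |QS| = 22.3, S = (14.50, 23.31). Then |BS| = |S − B| = 3.297.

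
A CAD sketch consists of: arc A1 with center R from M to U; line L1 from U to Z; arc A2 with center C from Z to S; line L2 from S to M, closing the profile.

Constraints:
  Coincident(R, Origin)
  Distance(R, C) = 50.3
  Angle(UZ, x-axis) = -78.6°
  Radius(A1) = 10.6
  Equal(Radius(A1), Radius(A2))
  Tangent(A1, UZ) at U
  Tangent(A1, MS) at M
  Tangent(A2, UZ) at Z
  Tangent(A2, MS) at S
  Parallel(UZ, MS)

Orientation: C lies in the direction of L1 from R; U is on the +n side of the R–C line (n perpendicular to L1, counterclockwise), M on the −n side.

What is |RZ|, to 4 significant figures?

51.40

The slot axis is L1's direction at -78.6°, so u = (cos -78.6°, sin -78.6°) = (0.1977, -0.9803) and n = (−sin -78.6°, cos -78.6°) = (0.9803, 0.1977). R is at the origin and C lies 50.3 along u from R, so C = 50.3·u = (9.942, -49.31). Tangency of A1 to both parallel lines with radius 10.6 puts U and M at R ± 10.6·n: U = (10.39, 2.095), M = (-10.39, -2.095). Equal radii place Z and S the same way about C: Z = C + 10.6·n = (20.33, -47.21), S = C − 10.6·n = (-0.4487, -51.40). Then |RZ| = |Z − R| = 51.40.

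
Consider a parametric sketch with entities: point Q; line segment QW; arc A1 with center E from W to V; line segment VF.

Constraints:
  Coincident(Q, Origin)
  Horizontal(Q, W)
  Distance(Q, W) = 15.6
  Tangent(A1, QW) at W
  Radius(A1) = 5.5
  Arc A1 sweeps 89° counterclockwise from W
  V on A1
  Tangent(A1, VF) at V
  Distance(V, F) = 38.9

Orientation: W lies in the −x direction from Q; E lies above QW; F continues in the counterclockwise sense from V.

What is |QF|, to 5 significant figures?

45.289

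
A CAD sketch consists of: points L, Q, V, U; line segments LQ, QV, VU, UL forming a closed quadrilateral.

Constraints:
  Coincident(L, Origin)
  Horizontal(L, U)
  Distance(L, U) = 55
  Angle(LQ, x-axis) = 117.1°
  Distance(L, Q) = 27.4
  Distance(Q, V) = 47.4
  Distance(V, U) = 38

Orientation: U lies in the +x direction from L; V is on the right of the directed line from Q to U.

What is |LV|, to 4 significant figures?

21.86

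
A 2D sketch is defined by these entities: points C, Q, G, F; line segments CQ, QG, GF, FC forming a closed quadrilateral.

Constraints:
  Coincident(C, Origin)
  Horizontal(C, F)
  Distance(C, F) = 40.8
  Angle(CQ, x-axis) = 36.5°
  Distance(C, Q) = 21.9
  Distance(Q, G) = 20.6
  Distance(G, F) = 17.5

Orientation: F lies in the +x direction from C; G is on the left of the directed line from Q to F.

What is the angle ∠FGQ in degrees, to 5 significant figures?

88.181°

Checks: |QG| = 20.60 ✓; |GF| = 17.50 ✓.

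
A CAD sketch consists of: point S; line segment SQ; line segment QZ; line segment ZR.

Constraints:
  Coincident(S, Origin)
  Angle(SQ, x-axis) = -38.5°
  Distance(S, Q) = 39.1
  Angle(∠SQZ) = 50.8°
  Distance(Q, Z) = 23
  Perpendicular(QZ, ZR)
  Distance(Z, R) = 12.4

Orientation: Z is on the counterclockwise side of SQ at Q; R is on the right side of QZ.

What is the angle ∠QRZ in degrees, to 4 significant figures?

61.67°

S is at the origin; SQ runs at -38.5° with length 39.1, so Q = 39.1·(cos -38.5°, sin -38.5°) = (30.60, -24.34). ∠SQZ = 50.8°, so QZ runs at -38.5° + (180° − 50.8°) = 90.70° from the x-axis; with |QZ| = 23.0, Z = Q + 23.0·(cos 90.70°, sin 90.70°) = (30.32, -1.342). QZ is perpendicular to ZR; with |ZR| = 12.4 on the right of QZ, R = Z + 12.4·(0.9999, 0.01222) = (42.72, -1.191). Then cos ∠QRZ = RQ·RZ / (|RQ||RZ|), giving 61.67°.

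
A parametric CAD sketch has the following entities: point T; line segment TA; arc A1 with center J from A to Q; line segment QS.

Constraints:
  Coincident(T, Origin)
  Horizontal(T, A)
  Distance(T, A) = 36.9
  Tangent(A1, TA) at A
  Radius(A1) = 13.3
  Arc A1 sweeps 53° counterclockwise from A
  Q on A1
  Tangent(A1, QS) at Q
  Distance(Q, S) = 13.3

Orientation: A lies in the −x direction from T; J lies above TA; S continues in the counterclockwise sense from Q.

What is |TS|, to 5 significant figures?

24.235

T is at the origin; T and A share the same y with |TA| = 36.9 and A on the −x side, so A = (-36.900, 0.0000). Tangency of A1 to TA means the radius JA is perpendicular to TA, so J = A + (0, 13.3) = (-36.900, 13.300). On A1, A sits at bearing -90° from J; a 53° counterclockwise sweep puts Q at bearing -37°, so Q = J + 13.3·(cos -37°, sin -37°) = (-26.278, 5.2959). The tangent condition forces JQ to be normal to QS, so QS runs along (−sin -37°, cos -37°); with |QS| = 13.3, S = (-18.274, 15.918). Then |TS| = |S − T| = 24.235.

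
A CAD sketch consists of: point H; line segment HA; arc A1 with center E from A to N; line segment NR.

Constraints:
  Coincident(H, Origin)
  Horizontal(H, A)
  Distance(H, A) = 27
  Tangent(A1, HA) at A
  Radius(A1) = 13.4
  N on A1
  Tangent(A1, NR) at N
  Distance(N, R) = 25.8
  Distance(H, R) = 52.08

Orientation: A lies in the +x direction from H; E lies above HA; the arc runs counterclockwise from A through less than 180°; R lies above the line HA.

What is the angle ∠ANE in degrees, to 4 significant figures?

34.66°

Checks: |EA| = 13.40 ✓; |EN| = 13.40 ✓; ∠(EN, NR) = 90.00° ✓; |NR| = 25.80 ✓; |HR| = 52.08 ✓.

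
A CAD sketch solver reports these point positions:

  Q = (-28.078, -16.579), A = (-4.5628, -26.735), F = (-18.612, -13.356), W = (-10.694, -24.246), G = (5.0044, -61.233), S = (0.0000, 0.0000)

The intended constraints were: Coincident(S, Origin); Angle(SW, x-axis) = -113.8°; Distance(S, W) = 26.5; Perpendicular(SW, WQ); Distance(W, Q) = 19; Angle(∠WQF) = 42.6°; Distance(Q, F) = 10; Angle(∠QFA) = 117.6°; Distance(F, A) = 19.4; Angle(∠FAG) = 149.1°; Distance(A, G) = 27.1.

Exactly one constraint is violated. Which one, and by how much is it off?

Distance(A, G) = 27.1 — off by 8.70.

S = (0.00, 0.00) ✓; SW at -113.8° ✓; |SW| = 26.50 ✓; ∠(SW, WQ) = 90.00° ✓; |WQ| = 19.00 ✓; ∠WQF = 42.60° ✓; |QF| = 10.00 ✓; ∠QFA = 117.6° ✓; |FA| = 19.40 ✓; ∠FAG = 149.1° ✓; |AG| = 35.80 ✗.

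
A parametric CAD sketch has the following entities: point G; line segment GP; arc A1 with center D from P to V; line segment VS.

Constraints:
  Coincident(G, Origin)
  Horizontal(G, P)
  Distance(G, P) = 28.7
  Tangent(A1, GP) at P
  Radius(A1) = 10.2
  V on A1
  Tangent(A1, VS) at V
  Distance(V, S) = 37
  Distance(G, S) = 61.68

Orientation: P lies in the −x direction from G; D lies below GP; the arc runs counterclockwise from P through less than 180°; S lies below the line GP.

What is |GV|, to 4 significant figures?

40.12

G is at the origin; GP is horizontal with |GP| = 28.7 and P on the −x side, so P = (-28.70, 0.000). Since A1 is tangent to GP there, DP ⟂ GP, so D = P + (0, -10.2) = (-28.70, -10.20). Since DV ⟂ VS (tangency), |DS| = √(10.2² + 37.0²) = 38.38 regardless of where V sits on A1. So S lies on both circle(G, 61.68) and circle(D, 38.38); the below-GP intersection is S = (-40.13, -46.84). V is the foot of the tangent from S: V = (-38.89, -9.859).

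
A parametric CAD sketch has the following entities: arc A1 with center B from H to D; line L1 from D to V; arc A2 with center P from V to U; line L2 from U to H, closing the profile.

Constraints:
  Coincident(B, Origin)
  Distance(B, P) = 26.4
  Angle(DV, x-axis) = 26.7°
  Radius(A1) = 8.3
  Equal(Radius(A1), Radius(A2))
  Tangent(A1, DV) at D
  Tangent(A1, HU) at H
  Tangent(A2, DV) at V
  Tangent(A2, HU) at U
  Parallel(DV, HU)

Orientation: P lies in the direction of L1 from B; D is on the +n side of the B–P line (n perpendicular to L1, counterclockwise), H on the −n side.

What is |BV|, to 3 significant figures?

27.7

The slot axis is L1's direction at 26.7°, so u = (cos 26.7°, sin 26.7°) = (0.893, 0.449) and n = (−sin 26.7°, cos 26.7°) = (-0.449, 0.893). B is at the origin and P lies 26.4 along u from B, so P = 26.4·u = (23.6, 11.9). Tangency of A1 to both parallel lines with radius 8.3 puts D and H at B ± 8.3·n: D = (-3.73, 7.41), H = (3.73, -7.41). Equal radii place V and U the same way about P: V = P + 8.3·n = (19.9, 19.3), U = P − 8.3·n = (27.3, 4.45). Then |BV| = |V − B| = 27.7.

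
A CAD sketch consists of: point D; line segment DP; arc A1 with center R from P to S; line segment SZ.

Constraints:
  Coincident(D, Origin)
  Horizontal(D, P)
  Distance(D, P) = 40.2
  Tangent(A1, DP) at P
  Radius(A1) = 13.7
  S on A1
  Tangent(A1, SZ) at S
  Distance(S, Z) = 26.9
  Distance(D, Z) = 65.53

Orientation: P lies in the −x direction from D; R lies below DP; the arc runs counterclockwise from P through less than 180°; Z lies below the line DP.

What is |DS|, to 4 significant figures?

55.98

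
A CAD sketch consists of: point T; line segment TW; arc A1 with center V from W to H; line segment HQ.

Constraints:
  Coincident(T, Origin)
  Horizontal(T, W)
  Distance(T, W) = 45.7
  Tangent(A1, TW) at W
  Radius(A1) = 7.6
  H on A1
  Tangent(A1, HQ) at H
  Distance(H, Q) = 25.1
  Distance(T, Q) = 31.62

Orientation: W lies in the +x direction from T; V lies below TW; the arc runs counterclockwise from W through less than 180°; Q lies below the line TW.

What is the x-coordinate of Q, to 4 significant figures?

23.35

Checks: T.y = 0.00, W.y = 0.00 ✓; |VH| = 7.600 ✓; ∠(VH, HQ) = 90.00° ✓; |HQ| = 25.10 ✓; |TQ| = 31.62 ✓.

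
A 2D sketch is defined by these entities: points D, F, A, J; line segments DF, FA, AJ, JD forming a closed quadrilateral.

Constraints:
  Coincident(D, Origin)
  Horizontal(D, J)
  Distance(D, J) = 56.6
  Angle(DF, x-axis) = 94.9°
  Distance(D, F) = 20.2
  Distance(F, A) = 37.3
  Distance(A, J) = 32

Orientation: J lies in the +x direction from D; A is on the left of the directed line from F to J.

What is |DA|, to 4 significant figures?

42.72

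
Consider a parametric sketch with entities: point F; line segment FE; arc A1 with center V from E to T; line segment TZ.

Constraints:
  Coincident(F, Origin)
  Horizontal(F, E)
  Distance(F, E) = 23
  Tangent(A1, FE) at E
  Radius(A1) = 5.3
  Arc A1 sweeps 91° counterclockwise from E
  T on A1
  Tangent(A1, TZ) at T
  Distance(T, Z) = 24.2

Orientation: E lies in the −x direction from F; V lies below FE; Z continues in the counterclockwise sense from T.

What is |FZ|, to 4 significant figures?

40.65

On A1, E sits at bearing 90° from V; a 91° counterclockwise sweep puts T at bearing 181°, so T = V + 5.3·(cos 181°, sin 181°) = (-28.30, -5.392). Tangency of A1 to TZ means the radius VT is perpendicular to TZ, so TZ runs along (−sin 181°, cos 181°); with |TZ| = 24.2, Z = (-27.88, -29.59). Then |FZ| = |Z − F| = 40.65.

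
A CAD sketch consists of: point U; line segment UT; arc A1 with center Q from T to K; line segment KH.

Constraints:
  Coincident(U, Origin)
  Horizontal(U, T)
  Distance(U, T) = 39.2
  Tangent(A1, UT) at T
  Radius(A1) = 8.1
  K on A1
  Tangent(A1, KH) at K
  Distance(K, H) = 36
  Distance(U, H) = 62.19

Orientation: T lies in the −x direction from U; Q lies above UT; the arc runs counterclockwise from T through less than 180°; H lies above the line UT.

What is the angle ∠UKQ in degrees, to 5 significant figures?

142.42°

U is at the origin; U and T share the same y with |UT| = 39.2 and T on the −x side, so T = (-39.200, 0.0000). The tangent condition forces QT to be normal to UT, so Q = T + (0, 8.1) = (-39.200, 8.1000). Since QK ⟂ KH (tangency), |QH| = √(8.1² + 36.0²) = 36.900 regardless of where K sits on A1. So H lies on both circle(U, 62.19) and circle(Q, 36.900); the above-UT intersection is H = (-43.146, 44.788). K is the foot of the tangent from H: K = (-31.533, 10.713).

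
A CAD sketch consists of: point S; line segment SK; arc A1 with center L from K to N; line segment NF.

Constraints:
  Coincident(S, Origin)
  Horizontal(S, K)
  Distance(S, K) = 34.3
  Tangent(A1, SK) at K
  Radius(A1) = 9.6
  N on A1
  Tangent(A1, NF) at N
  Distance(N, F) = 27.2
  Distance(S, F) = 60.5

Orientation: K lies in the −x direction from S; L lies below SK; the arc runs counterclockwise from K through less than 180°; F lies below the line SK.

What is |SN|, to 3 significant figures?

44.2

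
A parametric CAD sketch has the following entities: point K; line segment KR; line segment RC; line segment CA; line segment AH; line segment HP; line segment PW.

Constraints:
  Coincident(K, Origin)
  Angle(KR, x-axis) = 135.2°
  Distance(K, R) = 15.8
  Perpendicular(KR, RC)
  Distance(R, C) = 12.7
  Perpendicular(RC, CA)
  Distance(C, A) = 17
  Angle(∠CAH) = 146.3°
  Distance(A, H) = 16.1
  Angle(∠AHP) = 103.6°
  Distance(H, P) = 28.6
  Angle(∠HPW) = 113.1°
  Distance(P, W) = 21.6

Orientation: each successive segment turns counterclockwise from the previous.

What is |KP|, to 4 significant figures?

23.58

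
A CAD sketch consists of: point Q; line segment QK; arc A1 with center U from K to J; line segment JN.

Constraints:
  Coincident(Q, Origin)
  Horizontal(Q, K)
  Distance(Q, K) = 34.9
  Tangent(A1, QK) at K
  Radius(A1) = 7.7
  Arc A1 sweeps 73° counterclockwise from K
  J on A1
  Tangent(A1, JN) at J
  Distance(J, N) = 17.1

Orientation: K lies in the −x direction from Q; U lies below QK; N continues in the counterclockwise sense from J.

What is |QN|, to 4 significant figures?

52.05

Q is at the origin; QK is horizontal with |QK| = 34.9 and K on the −x side, so K = (-34.90, 0.000). A1 meets QK tangentially, so UK is at right angles to QK, so U = K + (0, -7.7) = (-34.90, -7.700). On A1, K sits at bearing 90° from U; a 73° counterclockwise sweep puts J at bearing 163°, so J = U + 7.7·(cos 163°, sin 163°) = (-42.26, -5.449). Tangency of A1 to JN means the radius UJ is perpendicular to JN, so JN runs along (−sin 163°, cos 163°); with |JN| = 17.1, N = (-47.26, -21.80). Then |QN| = |N − Q| = 52.05.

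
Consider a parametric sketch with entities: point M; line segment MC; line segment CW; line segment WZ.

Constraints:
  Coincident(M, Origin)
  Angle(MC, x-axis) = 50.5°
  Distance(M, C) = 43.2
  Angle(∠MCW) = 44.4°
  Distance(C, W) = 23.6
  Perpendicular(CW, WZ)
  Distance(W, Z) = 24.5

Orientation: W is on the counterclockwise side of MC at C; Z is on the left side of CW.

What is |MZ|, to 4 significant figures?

9.250

∠MCW = 44.4°, so CW runs at 50.5° + (180° − 44.4°) = 186.1° from the x-axis; with |CW| = 23.6, W = C + 23.6·(cos 186.1°, sin 186.1°) = (4.012, 30.83). CW ⟂ WZ; with |WZ| = 24.5 on the left of CW, Z = W + 24.5·(0.1063, -0.9943) = (6.616, 6.465). Then |MZ| = |Z − M| = 9.250.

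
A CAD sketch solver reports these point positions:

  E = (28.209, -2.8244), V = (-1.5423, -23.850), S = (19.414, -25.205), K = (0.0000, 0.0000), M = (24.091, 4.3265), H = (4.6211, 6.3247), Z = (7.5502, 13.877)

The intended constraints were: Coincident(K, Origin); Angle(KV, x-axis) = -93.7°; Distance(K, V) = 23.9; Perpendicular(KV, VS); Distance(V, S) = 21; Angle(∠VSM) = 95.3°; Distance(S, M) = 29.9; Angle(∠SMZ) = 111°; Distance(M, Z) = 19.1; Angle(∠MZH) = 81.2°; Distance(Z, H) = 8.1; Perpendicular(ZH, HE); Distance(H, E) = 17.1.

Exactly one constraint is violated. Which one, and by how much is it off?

Distance(H, E) = 17.1 — off by 8.20.

K = (0.00, 0.00) ✓; KV at -93.70° ✓; |KV| = 23.90 ✓; ∠(KV, VS) = 90.00° ✓; |VS| = 21.00 ✓; ∠VSM = 95.30° ✓; |SM| = 29.90 ✓; ∠SMZ = 111.0° ✓; |MZ| = 19.10 ✓; ∠MZH = 81.20° ✓; |ZH| = 8.100 ✓; ∠(ZH, HE) = 90.00° ✓; |HE| = 25.30 ✗.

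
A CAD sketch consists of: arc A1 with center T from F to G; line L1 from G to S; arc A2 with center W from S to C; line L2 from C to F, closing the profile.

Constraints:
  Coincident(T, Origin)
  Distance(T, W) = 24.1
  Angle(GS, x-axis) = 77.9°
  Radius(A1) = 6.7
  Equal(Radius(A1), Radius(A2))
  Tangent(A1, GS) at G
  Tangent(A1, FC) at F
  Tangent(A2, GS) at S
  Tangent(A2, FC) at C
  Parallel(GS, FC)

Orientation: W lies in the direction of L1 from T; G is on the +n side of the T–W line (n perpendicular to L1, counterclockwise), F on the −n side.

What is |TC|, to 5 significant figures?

25.014

The slot axis is L1's direction at 77.9°, so u = (cos 77.9°, sin 77.9°) = (0.20962, 0.97778) and n = (−sin 77.9°, cos 77.9°) = (-0.97778, 0.20962). T is at the origin and W lies 24.1 along u from T, so W = 24.1·u = (5.0518, 23.565). Tangency of A1 to both parallel lines with radius 6.7 puts G and F at T ± 6.7·n: G = (-6.5511, 1.4044), F = (6.5511, -1.4044). Equal radii place S and C the same way about W: S = W + 6.7·n = (-1.4993, 24.969), C = W − 6.7·n = (11.603, 22.160). Then |TC| = |C − T| = 25.014.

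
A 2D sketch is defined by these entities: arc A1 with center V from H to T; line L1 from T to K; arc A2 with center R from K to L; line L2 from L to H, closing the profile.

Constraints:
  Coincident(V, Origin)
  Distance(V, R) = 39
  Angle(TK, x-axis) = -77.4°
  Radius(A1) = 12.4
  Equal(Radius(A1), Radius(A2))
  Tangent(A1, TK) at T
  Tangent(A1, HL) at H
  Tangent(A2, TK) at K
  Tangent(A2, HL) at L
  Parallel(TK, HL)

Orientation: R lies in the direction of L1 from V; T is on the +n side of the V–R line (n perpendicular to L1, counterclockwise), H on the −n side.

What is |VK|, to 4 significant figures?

40.92

The slot axis is L1's direction at -77.4°, so u = (cos -77.4°, sin -77.4°) = (0.2181, -0.9759) and n = (−sin -77.4°, cos -77.4°) = (0.9759, 0.2181). V is at the origin and R lies 39.0 along u from V, so R = 39.0·u = (8.508, -38.06). Tangency of A1 to both parallel lines with radius 12.4 puts T and H at V ± 12.4·n: T = (12.10, 2.705), H = (-12.10, -2.705). Equal radii place K and L the same way about R: K = R + 12.4·n = (20.61, -35.36), L = R − 12.4·n = (-3.594, -40.77). Then |VK| = |K − V| = 40.92.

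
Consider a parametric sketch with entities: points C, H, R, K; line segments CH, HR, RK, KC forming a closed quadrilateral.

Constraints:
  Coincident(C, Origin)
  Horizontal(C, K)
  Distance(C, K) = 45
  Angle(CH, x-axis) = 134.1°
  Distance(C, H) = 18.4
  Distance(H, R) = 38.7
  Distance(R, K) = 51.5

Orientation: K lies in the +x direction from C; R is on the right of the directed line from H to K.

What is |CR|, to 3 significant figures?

23.6

Checks: |HR| = 38.70 ✓; |RK| = 51.50 ✓.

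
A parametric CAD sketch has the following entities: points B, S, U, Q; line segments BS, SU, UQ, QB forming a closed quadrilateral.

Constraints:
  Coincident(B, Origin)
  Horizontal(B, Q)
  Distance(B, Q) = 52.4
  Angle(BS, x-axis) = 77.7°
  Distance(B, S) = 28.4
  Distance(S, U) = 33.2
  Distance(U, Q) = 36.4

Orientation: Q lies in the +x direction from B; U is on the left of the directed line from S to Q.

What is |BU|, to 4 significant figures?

51.34

Checks: |SU| = 33.20 ✓; |UQ| = 36.40 ✓.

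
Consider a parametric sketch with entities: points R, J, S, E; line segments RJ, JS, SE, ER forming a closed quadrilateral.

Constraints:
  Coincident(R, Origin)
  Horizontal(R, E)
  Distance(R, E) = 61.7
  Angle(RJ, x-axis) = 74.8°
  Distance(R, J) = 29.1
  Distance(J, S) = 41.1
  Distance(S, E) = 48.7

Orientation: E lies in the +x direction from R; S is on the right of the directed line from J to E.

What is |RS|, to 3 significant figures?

19.2

Checks: |JS| = 41.10 ✓; |SE| = 48.70 ✓.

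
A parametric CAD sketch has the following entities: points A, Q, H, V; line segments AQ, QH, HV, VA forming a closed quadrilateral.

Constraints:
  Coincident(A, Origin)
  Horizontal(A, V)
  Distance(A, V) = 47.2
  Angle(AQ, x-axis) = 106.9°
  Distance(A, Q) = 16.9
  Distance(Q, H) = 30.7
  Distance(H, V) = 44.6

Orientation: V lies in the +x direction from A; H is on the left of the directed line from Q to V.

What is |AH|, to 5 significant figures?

39.931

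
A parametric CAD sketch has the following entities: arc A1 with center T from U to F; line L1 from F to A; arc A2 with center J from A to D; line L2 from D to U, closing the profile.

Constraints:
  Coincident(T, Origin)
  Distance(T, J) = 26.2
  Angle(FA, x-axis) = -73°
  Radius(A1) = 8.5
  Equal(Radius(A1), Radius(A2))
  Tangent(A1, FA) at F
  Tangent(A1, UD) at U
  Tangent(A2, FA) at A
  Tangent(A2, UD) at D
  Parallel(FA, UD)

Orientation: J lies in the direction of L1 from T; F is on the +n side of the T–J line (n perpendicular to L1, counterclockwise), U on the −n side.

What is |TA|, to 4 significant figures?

27.54

The slot axis is L1's direction at -73.0°, so u = (cos -73.0°, sin -73.0°) = (0.2924, -0.9563) and n = (−sin -73.0°, cos -73.0°) = (0.9563, 0.2924). T is at the origin and J lies 26.2 along u from T, so J = 26.2·u = (7.660, -25.06). Tangency of A1 to both parallel lines with radius 8.5 puts F and U at T ± 8.5·n: F = (8.129, 2.485), U = (-8.129, -2.485). Equal radii place A and D the same way about J: A = J + 8.5·n = (15.79, -22.57), D = J − 8.5·n = (-0.4685, -27.54). Then |TA| = |A − T| = 27.54.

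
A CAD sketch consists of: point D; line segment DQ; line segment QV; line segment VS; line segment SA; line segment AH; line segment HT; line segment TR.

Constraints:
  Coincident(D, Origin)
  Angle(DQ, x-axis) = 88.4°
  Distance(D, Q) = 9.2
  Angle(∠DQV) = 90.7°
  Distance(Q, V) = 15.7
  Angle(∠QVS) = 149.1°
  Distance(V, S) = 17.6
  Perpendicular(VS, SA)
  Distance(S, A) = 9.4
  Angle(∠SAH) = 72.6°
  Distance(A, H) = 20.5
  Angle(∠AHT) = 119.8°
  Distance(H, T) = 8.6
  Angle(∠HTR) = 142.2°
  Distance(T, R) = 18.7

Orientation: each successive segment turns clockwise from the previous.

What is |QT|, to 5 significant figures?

16.353

D is at the origin; DQ runs at 88.4° with length 9.2, so Q = (0.25688, 9.1964). ∠DQV = 90.7° gives QV at -0.90000° from the x-axis; with |QV| = 15.7, V = (15.955, 8.9498). ∠QVS = 149.1° gives VS at -31.800° from the x-axis; with |VS| = 17.6, S = (30.913, -0.32461). VS is perpendicular to SA, so SA runs at -121.80°; with |SA| = 9.4, A = (25.960, -8.3136). ∠SAH = 72.6° gives AH at 130.80° from the x-axis; with |AH| = 20.5, H = (12.565, 7.2048). ∠AHT = 119.8° gives HT at 70.600° from the x-axis; with |HT| = 8.6, T = (15.421, 15.317). Then |QT| = |T − Q| = 16.353.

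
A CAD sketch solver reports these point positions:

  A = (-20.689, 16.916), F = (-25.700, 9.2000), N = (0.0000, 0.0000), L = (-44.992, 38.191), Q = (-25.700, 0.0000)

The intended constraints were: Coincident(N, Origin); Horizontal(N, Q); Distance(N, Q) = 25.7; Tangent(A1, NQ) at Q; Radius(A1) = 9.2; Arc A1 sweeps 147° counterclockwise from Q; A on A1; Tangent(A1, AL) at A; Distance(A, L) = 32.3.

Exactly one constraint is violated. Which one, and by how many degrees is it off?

Tangent(A1, AL) at A — off by 8.20°.

N = (0.00, 0.00) ✓; N.y = 0.00, Q.y = 0.00 ✓; |NQ| = 25.70 ✓; ∠(FQ, QN) = 90.00° ✓; |FQ| = 9.200 ✓; bearing(F→A) − bearing(F→Q) = 147.0° ✓; |FA| = 9.200 ✓; ∠(FA, AL) = 98.20° ✗; |AL| = 32.30 ✓.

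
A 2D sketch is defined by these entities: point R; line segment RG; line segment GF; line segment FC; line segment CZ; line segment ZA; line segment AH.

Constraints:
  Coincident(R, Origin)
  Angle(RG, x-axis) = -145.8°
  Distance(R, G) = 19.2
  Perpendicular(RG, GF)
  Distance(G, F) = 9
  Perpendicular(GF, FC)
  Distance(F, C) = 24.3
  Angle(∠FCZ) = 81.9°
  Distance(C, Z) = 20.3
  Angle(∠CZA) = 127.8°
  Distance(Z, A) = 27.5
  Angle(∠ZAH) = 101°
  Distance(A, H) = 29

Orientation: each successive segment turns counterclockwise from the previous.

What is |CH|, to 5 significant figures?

47.143

∠CZA = 127.8° gives ZA at -175.50° from the x-axis; with |ZA| = 27.5, A = (-31.801, 8.2798). ∠ZAH = 101.0° gives AH at -96.500° from the x-axis; with |AH| = 29.0, H = (-35.083, -20.534). Then |CH| = |H − C| = 47.143.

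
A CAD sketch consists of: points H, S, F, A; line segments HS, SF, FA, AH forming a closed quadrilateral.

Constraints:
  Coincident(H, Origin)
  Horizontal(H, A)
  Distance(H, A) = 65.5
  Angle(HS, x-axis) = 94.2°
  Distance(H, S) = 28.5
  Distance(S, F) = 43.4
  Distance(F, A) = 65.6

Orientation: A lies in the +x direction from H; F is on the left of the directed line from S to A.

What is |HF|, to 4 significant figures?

64.23

Checks: |SF| = 43.40 ✓; |FA| = 65.60 ✓.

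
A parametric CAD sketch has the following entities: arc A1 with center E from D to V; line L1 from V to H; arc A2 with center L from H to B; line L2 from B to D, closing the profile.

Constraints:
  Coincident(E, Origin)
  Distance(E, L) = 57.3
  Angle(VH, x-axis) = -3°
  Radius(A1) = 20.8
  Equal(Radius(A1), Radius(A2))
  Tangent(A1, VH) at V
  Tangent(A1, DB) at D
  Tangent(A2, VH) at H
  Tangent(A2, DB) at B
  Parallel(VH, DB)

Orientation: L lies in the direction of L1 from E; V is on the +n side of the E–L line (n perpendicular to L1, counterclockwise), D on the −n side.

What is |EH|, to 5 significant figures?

60.958

The slot axis is L1's direction at -3.0°, so u = (cos -3.0°, sin -3.0°) = (0.99863, -0.052336) and n = (−sin -3.0°, cos -3.0°) = (0.052336, 0.99863). E is at the origin and L lies 57.3 along u from E, so L = 57.3·u = (57.221, -2.9989). Tangency of A1 to both parallel lines with radius 20.8 puts V and D at E ± 20.8·n: V = (1.0886, 20.771), D = (-1.0886, -20.771). Equal radii place H and B the same way about L: H = L + 20.8·n = (58.310, 17.773), B = L − 20.8·n = (56.133, -23.770). Then |EH| = |H − E| = 60.958.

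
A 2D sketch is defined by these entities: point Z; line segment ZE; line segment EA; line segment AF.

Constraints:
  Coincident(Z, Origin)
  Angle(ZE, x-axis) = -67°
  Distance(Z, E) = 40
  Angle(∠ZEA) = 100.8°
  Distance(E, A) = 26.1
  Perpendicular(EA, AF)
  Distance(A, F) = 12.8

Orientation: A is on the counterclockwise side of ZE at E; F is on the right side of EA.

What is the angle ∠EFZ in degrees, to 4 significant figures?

31.06°

Z is at the origin; ZE runs at -67.0° with length 40.0, so E = 40.0·(cos -67.0°, sin -67.0°) = (15.63, -36.82). ∠ZEA = 100.8°, so EA runs at -67.0° + (180° − 100.8°) = 12.20° from the x-axis; with |EA| = 26.1, A = E + 26.1·(cos 12.20°, sin 12.20°) = (41.14, -31.30). EA ⟂ AF; with |AF| = 12.8 on the right of EA, F = A + 12.8·(0.2113, -0.9774) = (43.84, -43.82). Then cos ∠EFZ = FE·FZ / (|FE||FZ|), giving 31.06°.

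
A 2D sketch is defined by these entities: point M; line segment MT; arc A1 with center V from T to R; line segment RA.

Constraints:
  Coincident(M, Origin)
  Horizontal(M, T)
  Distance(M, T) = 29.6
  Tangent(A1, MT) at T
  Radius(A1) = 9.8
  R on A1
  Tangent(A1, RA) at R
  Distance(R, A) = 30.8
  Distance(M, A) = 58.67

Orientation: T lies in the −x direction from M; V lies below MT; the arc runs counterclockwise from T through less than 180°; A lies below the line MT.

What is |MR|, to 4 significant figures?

40.14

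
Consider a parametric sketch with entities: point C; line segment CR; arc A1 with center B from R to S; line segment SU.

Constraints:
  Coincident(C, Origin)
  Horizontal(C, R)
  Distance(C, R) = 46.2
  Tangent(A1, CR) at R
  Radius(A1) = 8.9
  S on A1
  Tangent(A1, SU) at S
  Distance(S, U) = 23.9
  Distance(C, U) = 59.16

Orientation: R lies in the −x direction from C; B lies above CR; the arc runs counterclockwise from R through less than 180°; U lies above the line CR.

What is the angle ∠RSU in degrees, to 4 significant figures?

122.6°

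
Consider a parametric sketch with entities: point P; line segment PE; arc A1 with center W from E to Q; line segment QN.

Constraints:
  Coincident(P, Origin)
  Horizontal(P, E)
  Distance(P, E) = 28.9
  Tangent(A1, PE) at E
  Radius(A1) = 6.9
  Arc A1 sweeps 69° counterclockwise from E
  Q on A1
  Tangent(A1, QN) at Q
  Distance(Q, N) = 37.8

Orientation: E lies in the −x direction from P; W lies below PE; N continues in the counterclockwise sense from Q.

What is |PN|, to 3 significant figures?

63.0

P is at the origin; P and E share the same y with |PE| = 28.9 and E on the −x side, so E = (-28.9, 0.00). A1 meets PE tangentially, so WE is at right angles to PE, so W = E + (0, -6.9) = (-28.9, -6.90). On A1, E sits at bearing 90° from W; a 69° counterclockwise sweep puts Q at bearing 159°, so Q = W + 6.9·(cos 159°, sin 159°) = (-35.3, -4.43). A1 meets QN tangentially, so WQ is at right angles to QN, so QN runs along (−sin 159°, cos 159°); with |QN| = 37.8, N = (-48.9, -39.7). Then |PN| = |N − P| = 63.0.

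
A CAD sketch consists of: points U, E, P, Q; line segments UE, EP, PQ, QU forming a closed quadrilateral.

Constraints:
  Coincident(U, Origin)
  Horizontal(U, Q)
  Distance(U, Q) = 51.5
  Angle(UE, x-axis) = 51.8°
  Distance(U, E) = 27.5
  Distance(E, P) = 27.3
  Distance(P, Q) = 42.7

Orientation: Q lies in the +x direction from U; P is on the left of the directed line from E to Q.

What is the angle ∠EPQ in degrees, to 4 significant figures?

66.98°

U is at the origin; UQ is horizontal with |UQ| = 51.5 and Q in +x, so Q = (51.5, 0). UE runs at 51.8° with |UE| = 27.5, so E = (17.01, 21.61). P is determined by |EP| = 27.3 and |PQ| = 42.7 together: it lies at the intersection of circle(E, 27.3) and circle(Q, 42.7). With |EQ| = 40.70, the foot of the radical line on EQ is 7.110 from E and the perpendicular offset is √(27.3² − 7.110²) = 26.36. Taking the left-of-EQ solution: P = (37.03, 40.17).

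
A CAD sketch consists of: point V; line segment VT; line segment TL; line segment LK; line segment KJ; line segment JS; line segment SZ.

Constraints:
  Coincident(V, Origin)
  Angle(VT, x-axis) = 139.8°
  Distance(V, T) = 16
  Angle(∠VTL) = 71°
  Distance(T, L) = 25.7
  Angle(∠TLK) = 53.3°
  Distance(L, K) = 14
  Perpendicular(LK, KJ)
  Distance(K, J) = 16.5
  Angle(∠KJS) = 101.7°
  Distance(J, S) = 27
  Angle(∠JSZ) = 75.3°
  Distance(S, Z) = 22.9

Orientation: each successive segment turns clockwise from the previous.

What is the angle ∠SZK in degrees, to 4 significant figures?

90.97°

V is at the origin; VT runs at 139.8° with length 16.0, so T = (-12.22, 10.33). ∠VTL = 71.0° gives TL at 30.80° from the x-axis; with |TL| = 25.7, L = (9.855, 23.49). ∠TLK = 53.3° gives LK at -95.90° from the x-axis; with |LK| = 14.0, K = (8.415, 9.561). LK is perpendicular to KJ, so KJ runs at 174.1°; with |KJ| = 16.5, J = (-7.997, 11.26). ∠KJS = 101.7° gives JS at 95.80° from the x-axis; with |JS| = 27.0, S = (-10.73, 38.12). ∠JSZ = 75.3° gives SZ at -8.900° from the x-axis; with |SZ| = 22.9, Z = (11.90, 34.58). Then cos ∠SZK = ZS·ZK / (|ZS||ZK|), giving 90.97°.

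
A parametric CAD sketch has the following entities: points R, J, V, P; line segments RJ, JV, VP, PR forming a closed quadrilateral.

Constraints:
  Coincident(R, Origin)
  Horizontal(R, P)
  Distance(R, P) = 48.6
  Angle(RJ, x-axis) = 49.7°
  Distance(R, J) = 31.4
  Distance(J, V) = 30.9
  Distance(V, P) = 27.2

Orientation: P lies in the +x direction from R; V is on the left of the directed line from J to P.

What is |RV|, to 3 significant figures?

57.8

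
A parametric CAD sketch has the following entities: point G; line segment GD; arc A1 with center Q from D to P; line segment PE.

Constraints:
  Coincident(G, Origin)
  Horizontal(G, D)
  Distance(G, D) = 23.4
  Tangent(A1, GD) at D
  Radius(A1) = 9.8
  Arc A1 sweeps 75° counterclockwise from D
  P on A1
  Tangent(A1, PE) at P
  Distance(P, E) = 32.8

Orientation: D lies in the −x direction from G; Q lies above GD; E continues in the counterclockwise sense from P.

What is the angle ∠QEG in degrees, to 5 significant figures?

39.594°

On A1, D sits at bearing -90° from Q; a 75° counterclockwise sweep puts P at bearing -15°, so P = Q + 9.8·(cos -15°, sin -15°) = (-13.934, 7.2636). Tangency of A1 to PE means the radius QP is perpendicular to PE, so PE runs along (−sin -15°, cos -15°); with |PE| = 32.8, E = (-5.4447, 38.946). Then cos ∠QEG = EQ·EG / (|EQ||EG|), giving 39.594°.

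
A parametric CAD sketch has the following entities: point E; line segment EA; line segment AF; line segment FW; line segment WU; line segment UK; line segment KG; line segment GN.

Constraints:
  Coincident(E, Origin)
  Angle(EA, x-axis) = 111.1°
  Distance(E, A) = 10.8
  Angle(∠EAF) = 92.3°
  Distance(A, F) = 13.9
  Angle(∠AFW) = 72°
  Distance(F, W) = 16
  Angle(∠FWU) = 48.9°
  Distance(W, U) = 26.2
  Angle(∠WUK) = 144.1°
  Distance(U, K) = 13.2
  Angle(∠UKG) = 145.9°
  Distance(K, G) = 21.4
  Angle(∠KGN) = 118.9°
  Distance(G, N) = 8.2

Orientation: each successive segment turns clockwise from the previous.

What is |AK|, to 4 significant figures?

20.69

∠FWU = 48.9° gives WU at 144.3° from the x-axis; with |WU| = 26.2, U = (-10.90, 14.96). ∠WUK = 144.1° gives UK at 108.4° from the x-axis; with |UK| = 13.2, K = (-15.07, 27.48). Then |AK| = |K − A| = 20.69.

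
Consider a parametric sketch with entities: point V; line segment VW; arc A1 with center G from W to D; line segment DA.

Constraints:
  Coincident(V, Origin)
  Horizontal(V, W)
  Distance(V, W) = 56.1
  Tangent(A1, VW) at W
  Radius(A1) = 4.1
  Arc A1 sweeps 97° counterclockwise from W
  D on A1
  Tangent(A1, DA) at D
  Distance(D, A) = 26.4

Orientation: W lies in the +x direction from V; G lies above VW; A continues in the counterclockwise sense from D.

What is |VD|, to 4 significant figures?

60.34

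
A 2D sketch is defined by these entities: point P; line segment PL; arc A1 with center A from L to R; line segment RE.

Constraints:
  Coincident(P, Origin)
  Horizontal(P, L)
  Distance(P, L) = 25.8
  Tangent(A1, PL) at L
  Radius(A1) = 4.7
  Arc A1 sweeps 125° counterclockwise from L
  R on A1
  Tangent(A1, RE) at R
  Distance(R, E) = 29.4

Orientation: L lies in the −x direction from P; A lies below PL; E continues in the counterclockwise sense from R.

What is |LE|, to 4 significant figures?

34.06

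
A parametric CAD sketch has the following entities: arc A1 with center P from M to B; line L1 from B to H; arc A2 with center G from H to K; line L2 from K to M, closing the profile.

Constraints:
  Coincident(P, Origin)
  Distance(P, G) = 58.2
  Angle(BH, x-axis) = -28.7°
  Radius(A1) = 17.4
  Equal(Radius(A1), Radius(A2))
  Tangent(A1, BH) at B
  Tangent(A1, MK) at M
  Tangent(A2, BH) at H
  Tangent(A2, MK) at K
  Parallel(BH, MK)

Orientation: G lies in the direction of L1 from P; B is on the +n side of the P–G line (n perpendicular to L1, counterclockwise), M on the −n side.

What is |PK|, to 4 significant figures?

60.75

The slot axis is L1's direction at -28.7°, so u = (cos -28.7°, sin -28.7°) = (0.8771, -0.4802) and n = (−sin -28.7°, cos -28.7°) = (0.4802, 0.8771). P is at the origin and G lies 58.2 along u from P, so G = 58.2·u = (51.05, -27.95). Tangency of A1 to both parallel lines with radius 17.4 puts B and M at P ± 17.4·n: B = (8.356, 15.26), M = (-8.356, -15.26). Equal radii place H and K the same way about G: H = G + 17.4·n = (59.41, -12.69), K = G − 17.4·n = (42.69, -43.21). Then |PK| = |K − P| = 60.75.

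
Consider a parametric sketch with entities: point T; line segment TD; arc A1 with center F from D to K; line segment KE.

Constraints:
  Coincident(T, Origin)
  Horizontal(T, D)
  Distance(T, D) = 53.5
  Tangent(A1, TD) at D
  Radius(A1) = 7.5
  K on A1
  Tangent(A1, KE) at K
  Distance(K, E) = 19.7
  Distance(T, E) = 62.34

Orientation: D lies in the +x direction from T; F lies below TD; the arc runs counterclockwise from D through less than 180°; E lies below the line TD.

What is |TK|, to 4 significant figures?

48.00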